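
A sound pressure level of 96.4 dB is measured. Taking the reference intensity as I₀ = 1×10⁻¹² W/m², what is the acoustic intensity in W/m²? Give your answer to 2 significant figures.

I = I₀·10^(L/10) = 10⁻¹² × 10^(96.4/10) = 10^(-2.360).

0.0044 W/m²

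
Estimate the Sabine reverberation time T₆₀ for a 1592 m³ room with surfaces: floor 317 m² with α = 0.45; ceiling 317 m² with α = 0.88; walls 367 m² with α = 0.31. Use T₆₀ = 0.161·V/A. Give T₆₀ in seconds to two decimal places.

0.48 s

Total absorption A = 317·0.45 + 317·0.88 + 367·0.31 = 535.38 m² sabins.
T₆₀ = 0.161 × 1592 / 535.38 = 0.479 s.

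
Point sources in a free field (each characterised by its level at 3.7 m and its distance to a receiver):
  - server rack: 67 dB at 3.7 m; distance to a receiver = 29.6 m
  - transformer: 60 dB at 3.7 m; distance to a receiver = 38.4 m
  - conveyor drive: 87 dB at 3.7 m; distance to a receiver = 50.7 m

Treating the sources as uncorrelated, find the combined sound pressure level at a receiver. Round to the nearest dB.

64 dB

First find each source's level at the receiver (point-source: −20·log₁₀(r/r_ref)), then combine on an intensity basis.
server rack: 67 − 20·log₁₀(29.6/3.7) = 67 − 18.06 = 48.94 dB.
transformer: 60 − 20·log₁₀(38.4/3.7) = 60 − 20.32 = 39.68 dB.
conveyor drive: 87 − 20·log₁₀(50.7/3.7) = 87 − 22.74 = 64.26 dB.
Σ 10^(L/10) = 2.757e+06 → L_total = 10·log₁₀(2.757e+06) = 64.40 dB.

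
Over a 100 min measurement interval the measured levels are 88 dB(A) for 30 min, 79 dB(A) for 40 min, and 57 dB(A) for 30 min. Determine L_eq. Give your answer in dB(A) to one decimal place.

Weight each interval's intensity by its duration and average over T = 100 min:
Σ tᵢ·10^(Lᵢ/10) = 30·10^(88/10) + 40·10^(79/10) + 30·10^(57/10) = 2.212e+10.
L_eq = 10·log₁₀(2.212e+10/100) = 83.45 dB(A).

83.4 dB(A)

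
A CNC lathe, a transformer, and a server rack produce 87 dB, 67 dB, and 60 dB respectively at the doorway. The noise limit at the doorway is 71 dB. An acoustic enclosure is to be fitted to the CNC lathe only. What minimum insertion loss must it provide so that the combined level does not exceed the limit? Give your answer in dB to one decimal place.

Fixed contribution from the other sources: Σ 10^(L/10) = 10^(67/10) + 10^(60/10) = 6.012e+06 (67.79 dB).
To meet 71 dB overall, the treated CNC lathe may contribute at most 10^(71/10) − 6.012e+06 = 6.577e+06, i.e. 68.18 dB.
Required insertion loss = 87 − 68.18 = 18.82 dB.

18.8 dB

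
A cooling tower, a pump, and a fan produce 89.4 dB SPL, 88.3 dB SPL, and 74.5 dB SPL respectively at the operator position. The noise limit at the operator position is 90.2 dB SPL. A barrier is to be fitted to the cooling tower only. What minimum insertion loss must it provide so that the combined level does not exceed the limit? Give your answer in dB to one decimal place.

The untreated sources together contribute 10^(88.3/10) + 10^(74.5/10) = 7.043e+08, i.e. 88.48 dB SPL.
The limit corresponds to 10^(90.2/10) = 1.047e+09; subtracting the fixed part leaves 3.429e+08 for the cooling tower, i.e. 85.35 dB SPL.
So the cooling tower must be reduced from 89.4 to 85.35 dB SPL: IL = 4.05 dB.

4.0 dB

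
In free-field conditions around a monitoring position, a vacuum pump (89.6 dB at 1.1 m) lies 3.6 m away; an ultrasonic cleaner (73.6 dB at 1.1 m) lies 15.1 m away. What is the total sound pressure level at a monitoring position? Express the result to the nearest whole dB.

Apply inverse-square spreading to bring every level to the receiver, then sum 10^(L/10).
vacuum pump: 89.6 − 20·log₁₀(3.6/1.1) = 89.6 − 10.30 = 79.30 dB.
ultrasonic cleaner: 73.6 − 20·log₁₀(15.1/1.1) = 73.6 − 22.75 = 50.85 dB.
Σ 10^(L/10) = 8.527e+07 → L_total = 10·log₁₀(8.527e+07) = 79.31 dB.

79 dB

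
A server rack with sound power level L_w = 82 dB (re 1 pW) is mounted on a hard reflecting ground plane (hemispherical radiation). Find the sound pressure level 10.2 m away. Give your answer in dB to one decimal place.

The power spreads over a hemisphere of area 2π·r², so L_p = L_w − 10·log₁₀(2π·r²).
2π·r² = 653.7 m², 10·log₁₀ of that is 28.154 dB.
L_p = 82 − 28.154 = 53.85 dB.

53.8 dB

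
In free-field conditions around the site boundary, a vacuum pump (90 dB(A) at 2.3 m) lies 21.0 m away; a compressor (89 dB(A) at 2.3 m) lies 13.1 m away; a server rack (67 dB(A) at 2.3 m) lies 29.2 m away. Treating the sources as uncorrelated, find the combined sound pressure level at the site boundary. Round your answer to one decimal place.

First find each source's level at the receiver (point-source: −20·log₁₀(r/r_ref)), then combine on an intensity basis.
vacuum pump: 90 − 20·log₁₀(21.0/2.3) = 90 − 19.21 = 70.79 dB(A).
compressor: 89 − 20·log₁₀(13.1/2.3) = 89 − 15.11 = 73.89 dB(A).
server rack: 67 − 20·log₁₀(29.2/2.3) = 67 − 22.07 = 44.93 dB(A).
Σ 10^(L/10) = 3.651e+07 → L_total = 10·log₁₀(3.651e+07) = 75.62 dB(A).

75.6 dB(A)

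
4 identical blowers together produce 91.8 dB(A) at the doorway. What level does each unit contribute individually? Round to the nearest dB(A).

For N identical incoherent sources L_total = L₁ + 10·log₁₀ N, so L₁ = 91.8 − 10·log₁₀(4) = 91.8 − 6.021.

86 dB(A)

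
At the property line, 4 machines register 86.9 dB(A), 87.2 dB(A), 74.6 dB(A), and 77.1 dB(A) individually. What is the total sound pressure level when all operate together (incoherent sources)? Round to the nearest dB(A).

Incoherent sources combine by intensity addition: L_total = 10·log₁₀(Σ 10^(L_i/10)).
Σ 10^(L/10) = 10^(86.9/10) + 10^(87.2/10) + 10^(74.6/10) + 10^(77.1/10) = 1.095e+09.
L_total = 10·log₁₀(1.095e+09) = 90.39 dB(A).

90 dB(A)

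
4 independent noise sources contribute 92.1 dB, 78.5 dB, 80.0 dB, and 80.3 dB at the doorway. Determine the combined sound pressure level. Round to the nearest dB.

For uncorrelated sources the intensities add, so convert each level to linear form, sum, and take 10·log₁₀ of the total.
Σ 10^(L/10) = 10^(92.1/10) + 10^(78.5/10) + 10^(80.0/10) + 10^(80.3/10) = 1.900e+09.
L_total = 10·log₁₀(1.900e+09) = 92.79 dB.

93 dB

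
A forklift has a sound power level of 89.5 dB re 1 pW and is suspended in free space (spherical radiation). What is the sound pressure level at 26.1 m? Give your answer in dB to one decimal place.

The power spreads over a sphere of area 4π·r², so L_p = L_w − 10·log₁₀(4π·r²).
4π·r² = 8560 m², 10·log₁₀ of that is 39.325 dB.
L_p = 89.5 − 39.325 = 50.18 dB.

50.2 dB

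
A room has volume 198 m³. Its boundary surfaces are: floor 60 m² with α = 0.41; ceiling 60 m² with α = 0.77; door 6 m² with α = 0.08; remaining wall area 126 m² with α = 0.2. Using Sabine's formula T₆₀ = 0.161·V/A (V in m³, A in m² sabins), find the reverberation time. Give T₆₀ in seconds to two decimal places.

0.33 s

Summing Sᵢαᵢ: 60·0.41 + 60·0.77 + 6·0.08 + 126·0.2 = 96.48 m².
T₆₀ = 0.161 × 198 / 96.48 = 0.330 s.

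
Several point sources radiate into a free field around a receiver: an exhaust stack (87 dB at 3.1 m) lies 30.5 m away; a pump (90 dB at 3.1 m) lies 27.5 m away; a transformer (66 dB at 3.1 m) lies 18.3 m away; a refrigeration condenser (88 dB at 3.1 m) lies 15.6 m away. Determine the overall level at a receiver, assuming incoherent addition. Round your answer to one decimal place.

Apply inverse-square spreading to bring every level to the receiver, then sum 10^(L/10).
exhaust stack: 87 − 20·log₁₀(30.5/3.1) = 87 − 19.86 = 67.14 dB.
pump: 90 − 20·log₁₀(27.5/3.1) = 90 − 18.96 = 71.04 dB.
transformer: 66 − 20·log₁₀(18.3/3.1) = 66 − 15.42 = 50.58 dB.
refrigeration condenser: 88 − 20·log₁₀(15.6/3.1) = 88 − 14.04 = 73.96 dB.
Σ 10^(L/10) = 4.291e+07 → L_total = 10·log₁₀(4.291e+07) = 76.33 dB.

76.3 dB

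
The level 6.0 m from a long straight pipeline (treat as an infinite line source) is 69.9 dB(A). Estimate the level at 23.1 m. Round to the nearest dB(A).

Cylindrical spreading from a line source gives a 10·log₁₀(r₂/r₁) drop.
L₂ = 69.9 − 10·log₁₀(23.1/6.0) = 69.9 − 5.855 = 64.05 dB(A).

64 dB(A)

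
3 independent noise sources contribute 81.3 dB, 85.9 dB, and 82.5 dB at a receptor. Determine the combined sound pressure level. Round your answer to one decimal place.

88.5 dB

For uncorrelated sources the intensities add, so convert each level to linear form, sum, and take 10·log₁₀ of the total.
Σ 10^(L/10) = 10^(81.3/10) + 10^(85.9/10) + 10^(82.5/10) = 7.018e+08.
L_total = 10·log₁₀(7.018e+08) = 88.46 dB.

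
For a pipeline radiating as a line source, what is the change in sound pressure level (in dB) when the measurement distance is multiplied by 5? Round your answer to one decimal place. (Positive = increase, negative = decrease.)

Line-source spreading: ΔL = −10·log₁₀(r₂/r₁).
ΔL = −10·log₁₀(5) = -6.99 dB.

-7.0 dB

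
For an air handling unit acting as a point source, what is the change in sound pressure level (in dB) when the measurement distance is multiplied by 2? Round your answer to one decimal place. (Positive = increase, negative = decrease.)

-6.0 dB

With spherical spreading the level changes by −20·log₁₀(r₂/r₁).
ΔL = −20·log₁₀(2) = -6.02 dB.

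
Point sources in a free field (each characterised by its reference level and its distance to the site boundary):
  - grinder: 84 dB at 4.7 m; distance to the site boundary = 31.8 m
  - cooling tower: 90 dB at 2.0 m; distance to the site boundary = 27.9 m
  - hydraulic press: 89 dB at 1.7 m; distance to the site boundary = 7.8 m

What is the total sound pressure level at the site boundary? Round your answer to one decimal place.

76.8 dB

Propagate each source to the receiver with L = L_ref − 20·log₁₀(r/r_ref), then add intensities.
grinder: 84 − 20·log₁₀(31.8/4.7) = 84 − 16.61 = 67.39 dB.
cooling tower: 90 − 20·log₁₀(27.9/2.0) = 90 − 22.89 = 67.11 dB.
hydraulic press: 89 − 20·log₁₀(7.8/1.7) = 89 − 13.23 = 75.77 dB.
Σ 10^(L/10) = 4.836e+07 → L_total = 10·log₁₀(4.836e+07) = 76.84 dB.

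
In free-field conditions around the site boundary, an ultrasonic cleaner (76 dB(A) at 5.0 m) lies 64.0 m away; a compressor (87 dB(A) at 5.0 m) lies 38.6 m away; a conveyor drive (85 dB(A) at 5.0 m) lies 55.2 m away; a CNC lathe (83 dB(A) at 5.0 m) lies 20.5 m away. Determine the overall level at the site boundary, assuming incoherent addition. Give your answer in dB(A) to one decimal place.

73.6 dB(A)

Propagate each source to the receiver with L = L_ref − 20·log₁₀(r/r_ref), then add intensities.
ultrasonic cleaner: 76 − 20·log₁₀(64.0/5.0) = 76 − 22.14 = 53.86 dB(A).
compressor: 87 − 20·log₁₀(38.6/5.0) = 87 − 17.75 = 69.25 dB(A).
conveyor drive: 85 − 20·log₁₀(55.2/5.0) = 85 − 20.86 = 64.14 dB(A).
CNC lathe: 83 − 20·log₁₀(20.5/5.0) = 83 − 12.26 = 70.74 dB(A).
Σ 10^(L/10) = 2.312e+07 → L_total = 10·log₁₀(2.312e+07) = 73.64 dB(A).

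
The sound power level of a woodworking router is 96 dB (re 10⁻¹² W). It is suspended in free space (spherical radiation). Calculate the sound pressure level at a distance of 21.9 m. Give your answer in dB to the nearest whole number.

58 dB

Free-field spherical radiation: L_p = L_w − 10·log₁₀(4π·r²), r = 21.9 m.
4π·r² = 6027 m², 10·log₁₀ of that is 37.801 dB.
L_p = 96 − 37.801 = 58.20 dB.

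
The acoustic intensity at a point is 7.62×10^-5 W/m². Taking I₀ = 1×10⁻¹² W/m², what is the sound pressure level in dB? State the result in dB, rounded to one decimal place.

Dividing by I₀ shifts the exponent by 12: I/I₀ = 7.62×10^7.
L = 10·(0.8820 + 7) = 78.82 dB.

78.8 dB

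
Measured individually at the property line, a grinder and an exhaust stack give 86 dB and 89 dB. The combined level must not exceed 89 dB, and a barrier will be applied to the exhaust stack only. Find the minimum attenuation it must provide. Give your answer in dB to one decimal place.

Everything except the exhaust stack sums to 10^(86/10) = 3.981e+08 in linear terms, 86.00 dB.
The limit corresponds to 10^(89/10) = 7.943e+08; subtracting the fixed part leaves 3.962e+08 for the exhaust stack, i.e. 85.98 dB.
So the exhaust stack must be reduced from 89 to 85.98 dB: IL = 3.02 dB.

3.0 dB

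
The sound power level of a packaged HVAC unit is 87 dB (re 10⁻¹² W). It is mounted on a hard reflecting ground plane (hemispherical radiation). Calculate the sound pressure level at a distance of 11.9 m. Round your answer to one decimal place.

Free-field hemispherical radiation: L_p = L_w − 10·log₁₀(2π·r²), r = 11.9 m.
2π·r² = 889.8 m², 10·log₁₀ of that is 29.493 dB.
L_p = 87 − 29.493 = 57.51 dB.

57.5 dB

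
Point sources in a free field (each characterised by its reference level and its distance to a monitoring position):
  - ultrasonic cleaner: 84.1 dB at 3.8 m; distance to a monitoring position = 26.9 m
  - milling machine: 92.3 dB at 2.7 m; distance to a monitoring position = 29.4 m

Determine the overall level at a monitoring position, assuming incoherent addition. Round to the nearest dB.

Apply inverse-square spreading to bring every level to the receiver, then sum 10^(L/10).
ultrasonic cleaner: 84.1 − 20·log₁₀(26.9/3.8) = 84.1 − 17.00 = 67.10 dB.
milling machine: 92.3 − 20·log₁₀(29.4/2.7) = 92.3 − 20.74 = 71.56 dB.
Σ 10^(L/10) = 1.945e+07 → L_total = 10·log₁₀(1.945e+07) = 72.89 dB.

73 dB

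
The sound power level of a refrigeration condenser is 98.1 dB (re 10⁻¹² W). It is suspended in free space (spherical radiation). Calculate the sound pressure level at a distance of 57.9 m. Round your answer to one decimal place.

51.9 dB

The power spreads over a sphere of area 4π·r², so L_p = L_w − 10·log₁₀(4π·r²).
4π·r² = 4.213e+04 m², 10·log₁₀ of that is 46.246 dB.
L_p = 98.1 − 46.246 = 51.85 dB.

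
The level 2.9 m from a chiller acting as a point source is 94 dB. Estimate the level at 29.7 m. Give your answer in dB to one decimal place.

Spherical spreading from a point source gives a 20·log₁₀(r₂/r₁) drop.
L₂ = 94 − 20·log₁₀(29.7/2.9) = 94 − 20.207 = 73.79 dB.

73.8 dB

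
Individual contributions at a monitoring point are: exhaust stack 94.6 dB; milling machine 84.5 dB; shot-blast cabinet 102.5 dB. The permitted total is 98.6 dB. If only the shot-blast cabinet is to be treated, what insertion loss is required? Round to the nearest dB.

The untreated sources together contribute 10^(94.6/10) + 10^(84.5/10) = 3.166e+09, i.e. 95.00 dB.
The limit corresponds to 10^(98.6/10) = 7.244e+09; subtracting the fixed part leaves 4.078e+09 for the shot-blast cabinet, i.e. 96.10 dB.
So the shot-blast cabinet must be reduced from 102.5 to 96.10 dB: IL = 6.40 dB.

6 dB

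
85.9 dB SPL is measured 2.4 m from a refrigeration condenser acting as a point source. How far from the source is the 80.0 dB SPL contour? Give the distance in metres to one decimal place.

4.7 m

Point-source spreading drops the level by 20·log₁₀(r₂/r₁); inverting, r₂/r₁ = 10^(ΔL/20).
r₂ = 2.4·10^((85.9−80.0)/20) = 2.4·10^(5.9/20) = 4.73 m.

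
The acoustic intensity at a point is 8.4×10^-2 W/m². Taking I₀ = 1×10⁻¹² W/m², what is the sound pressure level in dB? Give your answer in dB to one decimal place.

109.2 dB

I/I₀ = 8.4×10^-2/10⁻¹² = 8.4×10^10, and L = 10·log₁₀(I/I₀).
L = 10·(0.9243 + 10) = 109.24 dB.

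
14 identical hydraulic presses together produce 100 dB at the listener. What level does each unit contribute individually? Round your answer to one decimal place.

88.5 dB

14 equal contributions raise the level by 10·log₁₀ 14 = 11.461 dB, so each unit alone gives 100 − 11.461.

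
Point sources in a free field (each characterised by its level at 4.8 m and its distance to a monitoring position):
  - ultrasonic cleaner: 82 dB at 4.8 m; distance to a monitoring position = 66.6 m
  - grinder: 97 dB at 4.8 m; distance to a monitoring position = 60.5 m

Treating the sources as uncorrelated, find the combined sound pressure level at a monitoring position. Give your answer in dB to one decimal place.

75.1 dB

First find each source's level at the receiver (point-source: −20·log₁₀(r/r_ref)), then combine on an intensity basis.
ultrasonic cleaner: 82 − 20·log₁₀(66.6/4.8) = 82 − 22.84 = 59.16 dB.
grinder: 97 − 20·log₁₀(60.5/4.8) = 97 − 22.01 = 74.99 dB.
Σ 10^(L/10) = 3.237e+07 → L_total = 10·log₁₀(3.237e+07) = 75.10 dB.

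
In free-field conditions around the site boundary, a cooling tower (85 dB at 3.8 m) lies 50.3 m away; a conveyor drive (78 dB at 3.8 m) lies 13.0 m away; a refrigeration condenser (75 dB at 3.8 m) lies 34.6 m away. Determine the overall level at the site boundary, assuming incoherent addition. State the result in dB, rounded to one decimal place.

68.8 dB

First find each source's level at the receiver (point-source: −20·log₁₀(r/r_ref)), then combine on an intensity basis.
cooling tower: 85 − 20·log₁₀(50.3/3.8) = 85 − 22.44 = 62.56 dB.
conveyor drive: 78 − 20·log₁₀(13.0/3.8) = 78 − 10.68 = 67.32 dB.
refrigeration condenser: 75 − 20·log₁₀(34.6/3.8) = 75 − 19.19 = 55.81 dB.
Σ 10^(L/10) = 7.577e+06 → L_total = 10·log₁₀(7.577e+06) = 68.80 dB.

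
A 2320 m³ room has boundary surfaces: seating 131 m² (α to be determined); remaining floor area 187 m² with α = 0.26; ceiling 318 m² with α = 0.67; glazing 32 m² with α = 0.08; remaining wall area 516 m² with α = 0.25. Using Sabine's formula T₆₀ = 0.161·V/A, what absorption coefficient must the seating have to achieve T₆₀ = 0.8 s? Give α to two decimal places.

0.56

From T₆₀ = 0.161·V/A, the target T₆₀ = 0.8 s needs A = 0.161·2320/0.8 = 466.90 m².
Absorption from the other surfaces = 187·0.26 + 318·0.67 + 32·0.08 + 516·0.25 = 393.24 m², so the seating must supply 73.66 m² over 131 m².
α = 73.66/131 = 0.562.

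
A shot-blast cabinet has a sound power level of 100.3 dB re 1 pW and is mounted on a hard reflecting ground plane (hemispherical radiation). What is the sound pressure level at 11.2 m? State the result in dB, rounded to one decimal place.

71.3 dB

Free-field hemispherical radiation: L_p = L_w − 10·log₁₀(2π·r²), r = 11.2 m.
2π·r² = 788.2 m², 10·log₁₀ of that is 28.966 dB.
L_p = 100.3 − 28.966 = 71.33 dB.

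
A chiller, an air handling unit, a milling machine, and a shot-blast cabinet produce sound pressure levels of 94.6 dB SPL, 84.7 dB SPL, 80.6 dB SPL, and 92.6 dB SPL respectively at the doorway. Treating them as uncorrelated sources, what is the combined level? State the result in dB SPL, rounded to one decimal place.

For uncorrelated sources the intensities add, so convert each level to linear form, sum, and take 10·log₁₀ of the total.
Σ 10^(L/10) = 10^(94.6/10) + 10^(84.7/10) + 10^(80.6/10) + 10^(92.6/10) = 5.114e+09.
L_total = 10·log₁₀(5.114e+09) = 97.09 dB SPL.

97.1 dB SPL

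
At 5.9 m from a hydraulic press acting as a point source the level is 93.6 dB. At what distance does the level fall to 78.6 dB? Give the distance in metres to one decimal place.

The 15.0 dB drop corresponds to a distance ratio of 10^(15.0/20) for a point source.
r₂ = 5.9·10^((93.6−78.6)/20) = 5.9·10^(15.0/20) = 33.18 m.

33.2 m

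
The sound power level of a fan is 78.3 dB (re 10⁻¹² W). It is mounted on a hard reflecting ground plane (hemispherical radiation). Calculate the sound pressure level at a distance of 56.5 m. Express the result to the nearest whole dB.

35 dB

The power spreads over a hemisphere of area 2π·r², so L_p = L_w − 10·log₁₀(2π·r²).
2π·r² = 2.006e+04 m², 10·log₁₀ of that is 43.023 dB.
L_p = 78.3 − 43.023 = 35.28 dB.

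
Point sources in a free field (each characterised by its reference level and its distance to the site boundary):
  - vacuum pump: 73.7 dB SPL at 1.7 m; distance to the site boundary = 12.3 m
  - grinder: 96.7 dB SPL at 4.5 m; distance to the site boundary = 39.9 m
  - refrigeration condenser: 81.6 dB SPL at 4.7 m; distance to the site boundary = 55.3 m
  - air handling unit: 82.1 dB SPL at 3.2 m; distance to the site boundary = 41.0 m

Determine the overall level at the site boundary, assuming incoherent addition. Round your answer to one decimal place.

77.9 dB SPL

First find each source's level at the receiver (point-source: −20·log₁₀(r/r_ref)), then combine on an intensity basis.
vacuum pump: 73.7 − 20·log₁₀(12.3/1.7) = 73.7 − 17.19 = 56.51 dB SPL.
grinder: 96.7 − 20·log₁₀(39.9/4.5) = 96.7 − 18.96 = 77.74 dB SPL.
refrigeration condenser: 81.6 − 20·log₁₀(55.3/4.7) = 81.6 − 21.41 = 60.19 dB SPL.
air handling unit: 82.1 − 20·log₁₀(41.0/3.2) = 82.1 − 22.15 = 59.95 dB SPL.
Σ 10^(L/10) = 6.197e+07 → L_total = 10·log₁₀(6.197e+07) = 77.92 dB SPL.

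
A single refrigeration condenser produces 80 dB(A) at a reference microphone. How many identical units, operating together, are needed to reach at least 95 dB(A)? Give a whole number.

The shortfall is 95 − 80 = 15.0 dB, and N units add 10·log₁₀ N, so need 10·log₁₀ N ≥ 15.0.
N ≥ 10^(15.0/10) = 31.623, so N = 32.

32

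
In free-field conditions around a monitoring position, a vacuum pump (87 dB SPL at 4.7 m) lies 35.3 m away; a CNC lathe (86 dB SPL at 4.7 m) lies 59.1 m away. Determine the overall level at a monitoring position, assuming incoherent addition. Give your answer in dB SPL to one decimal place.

70.6 dB SPL

First find each source's level at the receiver (point-source: −20·log₁₀(r/r_ref)), then combine on an intensity basis.
vacuum pump: 87 − 20·log₁₀(35.3/4.7) = 87 − 17.51 = 69.49 dB SPL.
CNC lathe: 86 − 20·log₁₀(59.1/4.7) = 86 − 21.99 = 64.01 dB SPL.
Σ 10^(L/10) = 1.140e+07 → L_total = 10·log₁₀(1.140e+07) = 70.57 dB SPL.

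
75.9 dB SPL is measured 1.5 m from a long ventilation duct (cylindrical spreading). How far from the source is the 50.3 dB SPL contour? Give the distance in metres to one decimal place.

The 25.6 dB drop corresponds to a distance ratio of 10^(25.6/10) for a line source.
r₂ = 1.5·10^((75.9−50.3)/10) = 1.5·10^(25.6/10) = 544.62 m.

544.6 m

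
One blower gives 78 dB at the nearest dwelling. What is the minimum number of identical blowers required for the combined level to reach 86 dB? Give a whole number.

7

Need L₁ + 10·log₁₀ N ≥ 86, i.e. log₁₀ N ≥ 0.80.
N ≥ 10^(8.0/10) = 6.310, so N = 7.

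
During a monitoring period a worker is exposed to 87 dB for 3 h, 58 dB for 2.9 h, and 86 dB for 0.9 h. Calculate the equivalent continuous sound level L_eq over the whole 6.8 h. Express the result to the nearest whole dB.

Weight each interval's intensity by its duration and average over T = 6.8 h:
Σ tᵢ·10^(Lᵢ/10) = 3·10^(87/10) + 2.9·10^(58/10) + 0.9·10^(86/10) = 1.864e+09.
L_eq = 10·log₁₀(1.864e+09/6.8) = 84.38 dB.

84 dB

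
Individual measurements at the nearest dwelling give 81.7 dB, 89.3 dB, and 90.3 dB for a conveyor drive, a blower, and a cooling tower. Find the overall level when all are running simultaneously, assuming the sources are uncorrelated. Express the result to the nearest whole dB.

93 dB

For uncorrelated sources the intensities add, so convert each level to linear form, sum, and take 10·log₁₀ of the total.
Σ 10^(L/10) = 10^(81.7/10) + 10^(89.3/10) + 10^(90.3/10) = 2.071e+09.
L_total = 10·log₁₀(2.071e+09) = 93.16 dB.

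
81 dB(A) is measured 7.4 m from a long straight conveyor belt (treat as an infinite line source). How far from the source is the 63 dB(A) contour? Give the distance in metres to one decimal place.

466.9 m

For a line source L₁ − L₂ = 10·log₁₀(r₂/r₁), so r₂ = r₁·10^((L₁−L₂)/10).
r₂ = 7.4·10^((81−63)/10) = 7.4·10^(18.0/10) = 466.91 m.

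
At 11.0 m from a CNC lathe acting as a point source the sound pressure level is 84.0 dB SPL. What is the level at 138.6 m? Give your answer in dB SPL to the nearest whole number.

62 dB SPL

Point-source attenuation: ΔL = 20·log₁₀(r₂/r₁) = 20·log₁₀(138.6/11.0) = 22.007 dB.
L₂ = 84.0 − 20·log₁₀(138.6/11.0) = 84.0 − 22.007 = 61.99 dB SPL.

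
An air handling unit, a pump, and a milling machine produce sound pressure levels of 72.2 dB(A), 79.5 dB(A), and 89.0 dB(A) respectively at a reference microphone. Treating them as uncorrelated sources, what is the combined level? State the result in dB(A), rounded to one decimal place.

89.5 dB(A)

For uncorrelated sources the intensities add, so convert each level to linear form, sum, and take 10·log₁₀ of the total.
Σ 10^(L/10) = 10^(72.2/10) + 10^(79.5/10) + 10^(89.0/10) = 9.000e+08.
L_total = 10·log₁₀(9.000e+08) = 89.54 dB(A).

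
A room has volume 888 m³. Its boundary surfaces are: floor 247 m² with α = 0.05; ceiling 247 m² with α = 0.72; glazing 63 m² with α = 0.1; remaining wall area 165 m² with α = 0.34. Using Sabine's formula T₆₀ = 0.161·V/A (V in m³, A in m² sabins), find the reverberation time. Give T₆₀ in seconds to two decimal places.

Summing Sᵢαᵢ: 247·0.05 + 247·0.72 + 63·0.1 + 165·0.34 = 252.59 m².
T₆₀ = 0.161 × 888 / 252.59 = 0.566 s.

0.57 s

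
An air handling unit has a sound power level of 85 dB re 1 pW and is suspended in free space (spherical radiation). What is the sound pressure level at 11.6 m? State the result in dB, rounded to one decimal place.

52.7 dB

L_p = L_w − 10·log₁₀(4π·r²) with r = 11.6 m.
4π·r² = 1691 m², 10·log₁₀ of that is 32.281 dB.
L_p = 85 − 32.281 = 52.72 dB.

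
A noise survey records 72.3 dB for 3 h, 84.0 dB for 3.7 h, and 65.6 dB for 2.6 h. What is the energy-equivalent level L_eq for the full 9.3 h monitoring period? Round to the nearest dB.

80 dB

Weight each interval's intensity by its duration and average over T = 9.3 h:
Σ tᵢ·10^(Lᵢ/10) = 3·10^(72.3/10) + 3.7·10^(84.0/10) + 2.6·10^(65.6/10) = 9.898e+08.
L_eq = 10·log₁₀(9.898e+08/9.3) = 80.27 dB.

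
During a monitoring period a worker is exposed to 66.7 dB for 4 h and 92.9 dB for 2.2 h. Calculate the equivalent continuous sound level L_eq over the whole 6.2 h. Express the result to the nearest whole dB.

88 dB

L_eq = 10·log₁₀[(1/T)·Σ tᵢ·10^(Lᵢ/10)] with T = 6.2 h.
Σ tᵢ·10^(Lᵢ/10) = 4·10^(66.7/10) + 2.2·10^(92.9/10) = 4.308e+09.
L_eq = 10·log₁₀(4.308e+09/6.2) = 88.42 dB.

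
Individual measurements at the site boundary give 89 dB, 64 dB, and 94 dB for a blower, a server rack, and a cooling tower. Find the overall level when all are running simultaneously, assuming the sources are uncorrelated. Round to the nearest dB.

For uncorrelated sources the intensities add, so convert each level to linear form, sum, and take 10·log₁₀ of the total.
Σ 10^(L/10) = 10^(89/10) + 10^(64/10) + 10^(94/10) = 3.309e+09.
L_total = 10·log₁₀(3.309e+09) = 95.20 dB.

95 dB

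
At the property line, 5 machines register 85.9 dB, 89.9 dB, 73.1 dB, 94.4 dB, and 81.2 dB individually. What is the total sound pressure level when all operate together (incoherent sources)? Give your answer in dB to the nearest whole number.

96 dB

For uncorrelated sources the intensities add, so convert each level to linear form, sum, and take 10·log₁₀ of the total.
Σ 10^(L/10) = 10^(85.9/10) + 10^(89.9/10) + 10^(73.1/10) + 10^(94.4/10) + 10^(81.2/10) = 4.273e+09.
L_total = 10·log₁₀(4.273e+09) = 96.31 dB.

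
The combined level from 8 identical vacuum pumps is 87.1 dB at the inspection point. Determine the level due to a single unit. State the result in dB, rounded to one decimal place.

Dividing the total intensity by 8 lowers the level by 10·log₁₀ 8 = 9.031 dB: L₁ = 87.1 − 9.031.

78.1 dB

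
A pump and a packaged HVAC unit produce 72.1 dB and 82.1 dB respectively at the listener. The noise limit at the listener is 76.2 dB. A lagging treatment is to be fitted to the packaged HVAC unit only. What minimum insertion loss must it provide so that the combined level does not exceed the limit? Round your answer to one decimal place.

8.0 dB

Fixed contribution from the other source: Σ 10^(L/10) = 10^(72.1/10) = 1.622e+07 (72.10 dB).
To meet 76.2 dB overall, the treated packaged HVAC unit may contribute at most 10^(76.2/10) − 1.622e+07 = 2.547e+07, i.e. 74.06 dB.
Required insertion loss = 82.1 − 74.06 = 8.04 dB.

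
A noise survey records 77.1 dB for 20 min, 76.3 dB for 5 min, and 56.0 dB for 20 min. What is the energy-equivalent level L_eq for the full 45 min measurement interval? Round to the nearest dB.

74 dB

L_eq = 10·log₁₀[(1/T)·Σ tᵢ·10^(Lᵢ/10)] with T = 45 min.
Σ tᵢ·10^(Lᵢ/10) = 20·10^(77.1/10) + 5·10^(76.3/10) + 20·10^(56.0/10) = 1.247e+09.
L_eq = 10·log₁₀(1.247e+09/45) = 74.43 dB.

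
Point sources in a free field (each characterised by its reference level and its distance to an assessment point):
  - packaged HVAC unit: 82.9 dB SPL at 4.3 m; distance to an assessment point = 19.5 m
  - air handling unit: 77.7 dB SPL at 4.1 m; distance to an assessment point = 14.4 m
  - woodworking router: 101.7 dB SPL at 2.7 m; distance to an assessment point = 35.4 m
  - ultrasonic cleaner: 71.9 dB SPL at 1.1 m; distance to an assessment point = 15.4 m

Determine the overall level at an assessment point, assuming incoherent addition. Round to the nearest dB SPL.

First find each source's level at the receiver (point-source: −20·log₁₀(r/r_ref)), then combine on an intensity basis.
packaged HVAC unit: 82.9 − 20·log₁₀(19.5/4.3) = 82.9 − 13.13 = 69.77 dB SPL.
air handling unit: 77.7 − 20·log₁₀(14.4/4.1) = 77.7 − 10.91 = 66.79 dB SPL.
woodworking router: 101.7 − 20·log₁₀(35.4/2.7) = 101.7 − 22.35 = 79.35 dB SPL.
ultrasonic cleaner: 71.9 − 20·log₁₀(15.4/1.1) = 71.9 − 22.92 = 48.98 dB SPL.
Σ 10^(L/10) = 1.004e+08 → L_total = 10·log₁₀(1.004e+08) = 80.02 dB SPL.

80 dB SPL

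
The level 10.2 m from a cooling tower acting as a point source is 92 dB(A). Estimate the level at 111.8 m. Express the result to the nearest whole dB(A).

71 dB(A)

Spherical spreading from a point source gives a 20·log₁₀(r₂/r₁) drop.
L₂ = 92 − 20·log₁₀(111.8/10.2) = 92 − 20.797 = 71.20 dB(A).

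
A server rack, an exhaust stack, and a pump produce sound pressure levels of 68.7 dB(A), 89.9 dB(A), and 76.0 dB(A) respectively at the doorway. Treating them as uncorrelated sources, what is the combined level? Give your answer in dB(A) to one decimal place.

For uncorrelated sources the intensities add, so convert each level to linear form, sum, and take 10·log₁₀ of the total.
Σ 10^(L/10) = 10^(68.7/10) + 10^(89.9/10) + 10^(76.0/10) = 1.024e+09.
L_total = 10·log₁₀(1.024e+09) = 90.10 dB(A).

90.1 dB(A)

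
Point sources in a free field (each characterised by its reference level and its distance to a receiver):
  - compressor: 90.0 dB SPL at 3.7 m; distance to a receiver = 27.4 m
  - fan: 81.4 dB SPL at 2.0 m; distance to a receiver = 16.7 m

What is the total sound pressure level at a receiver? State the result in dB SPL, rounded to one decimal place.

73.1 dB SPL

First find each source's level at the receiver (point-source: −20·log₁₀(r/r_ref)), then combine on an intensity basis.
compressor: 90.0 − 20·log₁₀(27.4/3.7) = 90.0 − 17.39 = 72.61 dB SPL.
fan: 81.4 − 20·log₁₀(16.7/2.0) = 81.4 − 18.43 = 62.97 dB SPL.
Σ 10^(L/10) = 2.021e+07 → L_total = 10·log₁₀(2.021e+07) = 73.06 dB SPL.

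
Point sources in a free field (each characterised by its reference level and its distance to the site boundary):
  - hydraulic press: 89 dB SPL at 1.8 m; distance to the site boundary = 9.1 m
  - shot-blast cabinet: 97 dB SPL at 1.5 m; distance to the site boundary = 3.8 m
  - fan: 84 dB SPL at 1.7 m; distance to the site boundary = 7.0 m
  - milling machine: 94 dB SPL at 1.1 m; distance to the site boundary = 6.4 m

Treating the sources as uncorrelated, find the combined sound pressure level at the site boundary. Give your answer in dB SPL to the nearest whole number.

First find each source's level at the receiver (point-source: −20·log₁₀(r/r_ref)), then combine on an intensity basis.
hydraulic press: 89 − 20·log₁₀(9.1/1.8) = 89 − 14.08 = 74.92 dB SPL.
shot-blast cabinet: 97 − 20·log₁₀(3.8/1.5) = 97 − 8.07 = 88.93 dB SPL.
fan: 84 − 20·log₁₀(7.0/1.7) = 84 − 12.29 = 71.71 dB SPL.
milling machine: 94 − 20·log₁₀(6.4/1.1) = 94 − 15.30 = 78.70 dB SPL.
Σ 10^(L/10) = 9.010e+08 → L_total = 10·log₁₀(9.010e+08) = 89.55 dB SPL.

90 dB SPL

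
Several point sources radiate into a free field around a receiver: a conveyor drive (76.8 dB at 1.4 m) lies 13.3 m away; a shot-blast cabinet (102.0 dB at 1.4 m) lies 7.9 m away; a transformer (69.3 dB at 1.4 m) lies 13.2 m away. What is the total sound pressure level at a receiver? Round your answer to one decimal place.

87.0 dB

First find each source's level at the receiver (point-source: −20·log₁₀(r/r_ref)), then combine on an intensity basis.
conveyor drive: 76.8 − 20·log₁₀(13.3/1.4) = 76.8 − 19.55 = 57.25 dB.
shot-blast cabinet: 102.0 − 20·log₁₀(7.9/1.4) = 102.0 − 15.03 = 86.97 dB.
transformer: 69.3 − 20·log₁₀(13.2/1.4) = 69.3 − 19.49 = 49.81 dB.
Σ 10^(L/10) = 4.984e+08 → L_total = 10·log₁₀(4.984e+08) = 86.98 dB.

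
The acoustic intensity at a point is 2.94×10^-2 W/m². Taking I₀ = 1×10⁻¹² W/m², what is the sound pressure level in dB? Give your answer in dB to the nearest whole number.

L = 10·log₁₀(I/I₀) = 10·log₁₀(2.94×10^-2/10⁻¹²) = 10·log₁₀(2.94×10^10).
L = 10·(0.4683 + 10) = 104.68 dB.

105 dB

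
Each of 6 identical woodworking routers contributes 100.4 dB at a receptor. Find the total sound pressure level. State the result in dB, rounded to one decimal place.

N identical incoherent sources raise the level by 10·log₁₀ N.
L_total = 100.4 + 10·log₁₀(6) = 100.4 + 7.782 = 108.18 dB.

108.2 dB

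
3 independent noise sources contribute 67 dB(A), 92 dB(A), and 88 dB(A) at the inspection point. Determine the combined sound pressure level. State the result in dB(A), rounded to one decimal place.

For uncorrelated sources the intensities add, so convert each level to linear form, sum, and take 10·log₁₀ of the total.
Σ 10^(L/10) = 10^(67/10) + 10^(92/10) + 10^(88/10) = 2.221e+09.
L_total = 10·log₁₀(2.221e+09) = 93.47 dB(A).

93.5 dB(A)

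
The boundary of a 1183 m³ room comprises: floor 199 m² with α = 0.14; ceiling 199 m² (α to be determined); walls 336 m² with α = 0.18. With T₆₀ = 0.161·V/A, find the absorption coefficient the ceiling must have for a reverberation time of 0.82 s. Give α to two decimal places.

0.72

A = 0.161·V/T₆₀ = 0.161·1183/0.82 = 232.27 m² sabins.
Absorption from the other surfaces = 199·0.14 + 336·0.18 = 88.34 m², so the ceiling must supply 143.93 m² over 199 m².
α = 143.93/199 = 0.723.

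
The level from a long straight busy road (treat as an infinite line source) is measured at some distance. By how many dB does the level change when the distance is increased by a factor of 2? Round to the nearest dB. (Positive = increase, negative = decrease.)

-3 dB

Line-source spreading: ΔL = −10·log₁₀(r₂/r₁).
ΔL = −10·log₁₀(2) = -3.01 dB.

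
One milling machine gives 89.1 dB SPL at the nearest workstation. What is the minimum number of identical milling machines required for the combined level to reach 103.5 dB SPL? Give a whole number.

The shortfall is 103.5 − 89.1 = 14.4 dB, and N units add 10·log₁₀ N, so need 10·log₁₀ N ≥ 14.4.
N ≥ 10^(14.4/10) = 27.542, so N = 28.

28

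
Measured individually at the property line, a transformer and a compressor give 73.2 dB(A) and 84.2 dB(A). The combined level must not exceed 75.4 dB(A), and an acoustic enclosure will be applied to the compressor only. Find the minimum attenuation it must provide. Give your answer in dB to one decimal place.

12.8 dB

Fixed contribution from the other source: Σ 10^(L/10) = 10^(73.2/10) = 2.089e+07 (73.20 dB(A)).
To meet 75.4 dB(A) overall, the treated compressor may contribute at most 10^(75.4/10) − 2.089e+07 = 1.378e+07, i.e. 71.39 dB(A).
So the compressor must be reduced from 84.2 to 71.39 dB(A): IL = 12.81 dB.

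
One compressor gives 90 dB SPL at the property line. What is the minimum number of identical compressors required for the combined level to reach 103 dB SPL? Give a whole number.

20

The shortfall is 103 − 90 = 13.0 dB, and N units add 10·log₁₀ N, so need 10·log₁₀ N ≥ 13.0.
N ≥ 10^(13.0/10) = 19.953, so N = 20.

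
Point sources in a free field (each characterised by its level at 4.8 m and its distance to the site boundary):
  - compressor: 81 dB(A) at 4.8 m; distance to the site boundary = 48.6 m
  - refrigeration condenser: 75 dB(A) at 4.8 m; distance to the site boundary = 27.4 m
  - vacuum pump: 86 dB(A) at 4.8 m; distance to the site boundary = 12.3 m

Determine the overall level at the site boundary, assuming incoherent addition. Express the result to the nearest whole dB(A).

Apply inverse-square spreading to bring every level to the receiver, then sum 10^(L/10).
compressor: 81 − 20·log₁₀(48.6/4.8) = 81 − 20.11 = 60.89 dB(A).
refrigeration condenser: 75 − 20·log₁₀(27.4/4.8) = 75 − 15.13 = 59.87 dB(A).
vacuum pump: 86 − 20·log₁₀(12.3/4.8) = 86 − 8.17 = 77.83 dB(A).
Σ 10^(L/10) = 6.283e+07 → L_total = 10·log₁₀(6.283e+07) = 77.98 dB(A).

78 dB(A)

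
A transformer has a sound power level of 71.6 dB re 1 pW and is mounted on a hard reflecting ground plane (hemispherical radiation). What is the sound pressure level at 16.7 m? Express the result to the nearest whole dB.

39 dB

The power spreads over a hemisphere of area 2π·r², so L_p = L_w − 10·log₁₀(2π·r²).
2π·r² = 1752 m², 10·log₁₀ of that is 32.436 dB.
L_p = 71.6 − 32.436 = 39.16 dB.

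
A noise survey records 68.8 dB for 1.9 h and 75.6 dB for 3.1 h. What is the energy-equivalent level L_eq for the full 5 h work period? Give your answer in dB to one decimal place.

The energy average is taken in the linear domain: L_eq = 10·log₁₀[(Σ tᵢ·10^(Lᵢ/10))/T], T = 5 h.
Σ tᵢ·10^(Lᵢ/10) = 1.9·10^(68.8/10) + 3.1·10^(75.6/10) = 1.270e+08.
L_eq = 10·log₁₀(1.270e+08/5) = 74.05 dB.

74.0 dB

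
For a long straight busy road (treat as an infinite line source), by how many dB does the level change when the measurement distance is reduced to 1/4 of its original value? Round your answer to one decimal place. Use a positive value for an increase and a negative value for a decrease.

+6.0 dB

With cylindrical spreading the level changes by −10·log₁₀(r₂/r₁).
ΔL = −10·log₁₀(0.25) = +6.02 dB.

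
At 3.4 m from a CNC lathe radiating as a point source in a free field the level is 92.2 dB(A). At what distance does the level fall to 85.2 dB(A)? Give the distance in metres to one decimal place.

7.6 m

For a point source L₁ − L₂ = 20·log₁₀(r₂/r₁), so r₂ = r₁·10^((L₁−L₂)/20).
r₂ = 3.4·10^((92.2−85.2)/20) = 3.4·10^(7.0/20) = 7.61 m.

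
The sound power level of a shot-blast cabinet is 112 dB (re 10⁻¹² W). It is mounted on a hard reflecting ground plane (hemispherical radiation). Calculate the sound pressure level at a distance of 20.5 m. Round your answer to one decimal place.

Free-field hemispherical radiation: L_p = L_w − 10·log₁₀(2π·r²), r = 20.5 m.
2π·r² = 2641 m², 10·log₁₀ of that is 34.217 dB.
L_p = 112 − 34.217 = 77.78 dB.

77.8 dB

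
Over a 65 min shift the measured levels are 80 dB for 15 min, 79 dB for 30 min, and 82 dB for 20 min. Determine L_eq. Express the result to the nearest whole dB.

80 dB

L_eq = 10·log₁₀[(1/T)·Σ tᵢ·10^(Lᵢ/10)] with T = 65 min.
Σ tᵢ·10^(Lᵢ/10) = 15·10^(80/10) + 30·10^(79/10) + 20·10^(82/10) = 7.053e+09.
L_eq = 10·log₁₀(7.053e+09/65) = 80.35 dB.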